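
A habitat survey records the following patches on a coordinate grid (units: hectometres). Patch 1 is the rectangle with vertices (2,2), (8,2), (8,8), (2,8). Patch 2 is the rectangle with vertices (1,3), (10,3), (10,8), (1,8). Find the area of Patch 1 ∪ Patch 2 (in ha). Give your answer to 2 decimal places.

51.00

By inclusion–exclusion:
Individual areas: |Patch 1| = 36, |Patch 2| = 45.
|Patch 1∩Patch 2|: x∈[2,8], y∈[3,8] → 6·5 = 30.
|Patch 1 ∪ Patch 2| = 81 − 30 = 51.00.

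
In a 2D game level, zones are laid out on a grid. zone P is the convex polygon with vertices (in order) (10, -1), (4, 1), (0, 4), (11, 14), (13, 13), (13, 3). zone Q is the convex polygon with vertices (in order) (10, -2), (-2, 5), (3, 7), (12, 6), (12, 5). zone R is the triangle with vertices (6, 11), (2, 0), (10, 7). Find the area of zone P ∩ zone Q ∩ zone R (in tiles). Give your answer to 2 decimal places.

The intersection is the polygon with vertices (2.8,2.2), (4.485,6.835), (9.211,6.31), (3.829,1.6).
By the shoelace formula its area is 15.43.

15.43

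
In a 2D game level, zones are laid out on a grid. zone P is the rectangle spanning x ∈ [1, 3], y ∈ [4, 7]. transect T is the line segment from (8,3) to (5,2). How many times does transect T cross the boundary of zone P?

0

The segment lies entirely outside zone P and never meets its boundary.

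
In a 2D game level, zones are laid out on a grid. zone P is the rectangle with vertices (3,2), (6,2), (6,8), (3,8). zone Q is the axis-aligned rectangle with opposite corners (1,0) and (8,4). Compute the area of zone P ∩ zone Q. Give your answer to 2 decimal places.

|zone P∩zone Q|: x∈[3,6], y∈[2,4] → 3·2 = 6.

6.00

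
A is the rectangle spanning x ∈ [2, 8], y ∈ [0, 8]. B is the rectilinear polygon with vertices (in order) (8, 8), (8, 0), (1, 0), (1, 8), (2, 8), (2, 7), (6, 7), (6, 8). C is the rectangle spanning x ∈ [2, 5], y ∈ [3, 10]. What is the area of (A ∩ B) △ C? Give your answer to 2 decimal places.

|A ∩ B| = 44.
|(A ∩ B) ∩ C| = 12.
|(A ∩ B) △ C| = 44 + 21 − 24 = 41.00.

41.00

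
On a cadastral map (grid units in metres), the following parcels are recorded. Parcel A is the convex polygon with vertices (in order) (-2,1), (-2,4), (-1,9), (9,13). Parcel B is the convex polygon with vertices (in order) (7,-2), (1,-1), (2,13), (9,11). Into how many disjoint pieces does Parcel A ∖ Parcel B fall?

2

Parcel A ∖ Parcel B splits into 2 disjoint pieces (area 20.6023, area 1.4638).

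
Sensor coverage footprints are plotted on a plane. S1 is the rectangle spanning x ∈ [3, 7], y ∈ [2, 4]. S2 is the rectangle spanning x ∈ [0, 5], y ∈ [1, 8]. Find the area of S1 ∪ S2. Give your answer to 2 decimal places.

By inclusion–exclusion:
Individual areas: |S1| = 8, |S2| = 35.
|S1∩S2|: x∈[3,5], y∈[2,4] → 2·2 = 4.
|S1 ∪ S2| = 43 − 4 = 39.00.

39.00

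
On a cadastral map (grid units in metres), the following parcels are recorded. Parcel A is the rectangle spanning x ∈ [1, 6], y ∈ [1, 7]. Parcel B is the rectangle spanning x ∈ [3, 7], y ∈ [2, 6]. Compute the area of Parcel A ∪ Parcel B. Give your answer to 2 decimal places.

By inclusion–exclusion:
Individual areas: |Parcel A| = 30, |Parcel B| = 16.
|Parcel A∩Parcel B|: x∈[3,6], y∈[2,6] → 3·4 = 12.
|Parcel A ∪ Parcel B| = 46 − 12 = 34.00.

34.00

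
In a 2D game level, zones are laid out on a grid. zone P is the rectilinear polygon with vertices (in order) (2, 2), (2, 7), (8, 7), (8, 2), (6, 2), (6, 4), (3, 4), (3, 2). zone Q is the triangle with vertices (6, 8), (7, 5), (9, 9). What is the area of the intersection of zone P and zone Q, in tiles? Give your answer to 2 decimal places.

The intersection is the polygon with vertices (8,7), (7,5), (6.333,7).
By the shoelace formula its area is 1.67.

1.67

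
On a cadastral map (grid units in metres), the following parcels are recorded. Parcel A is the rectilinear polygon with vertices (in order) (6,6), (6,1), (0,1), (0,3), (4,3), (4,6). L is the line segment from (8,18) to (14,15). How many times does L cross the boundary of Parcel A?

The segment lies entirely outside Parcel A and never meets its boundary.

0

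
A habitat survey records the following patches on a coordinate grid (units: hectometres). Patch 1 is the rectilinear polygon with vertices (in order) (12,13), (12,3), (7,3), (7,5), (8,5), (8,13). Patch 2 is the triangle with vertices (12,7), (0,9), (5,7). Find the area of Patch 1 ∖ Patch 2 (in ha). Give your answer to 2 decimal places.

40.67

|Patch 1| = 42, |Patch 1∩Patch 2| = 1.3333.
|Patch 1 ∖ Patch 2| = |Patch 1| − |Patch 1∩Patch 2| = 42 − 1.3333 = 40.67.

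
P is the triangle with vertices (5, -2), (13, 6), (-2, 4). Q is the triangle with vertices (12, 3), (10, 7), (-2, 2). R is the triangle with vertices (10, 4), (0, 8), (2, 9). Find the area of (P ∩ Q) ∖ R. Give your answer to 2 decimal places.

|P ∩ Q| = 23.0109.
|(P ∩ Q) ∩ R| = 0.7121.
|(P ∩ Q) ∖ R| = 23.0109 − 0.7121 = 22.30.

22.30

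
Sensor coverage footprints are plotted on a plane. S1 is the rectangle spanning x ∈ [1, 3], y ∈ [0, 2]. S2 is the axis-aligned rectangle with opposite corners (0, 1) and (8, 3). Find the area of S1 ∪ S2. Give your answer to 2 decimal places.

By inclusion–exclusion:
Individual areas: |S1| = 4, |S2| = 16.
|S1∩S2|: x∈[1,3], y∈[1,2] → 2·1 = 2.
|S1 ∪ S2| = 20 − 2 = 18.00.

18.00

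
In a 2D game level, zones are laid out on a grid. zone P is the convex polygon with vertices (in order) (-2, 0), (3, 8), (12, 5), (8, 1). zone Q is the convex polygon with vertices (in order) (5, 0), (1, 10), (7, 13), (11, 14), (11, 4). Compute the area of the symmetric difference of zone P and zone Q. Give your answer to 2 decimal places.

78.69

|zone P| = 61.5, |zone Q| = 91, |zone P∩zone Q| = 36.9043.
|zone P △ zone Q| = |zone P| + |zone Q| − 2·|zone P∩zone Q| = 61.5 + 91 − 73.8086 = 78.69.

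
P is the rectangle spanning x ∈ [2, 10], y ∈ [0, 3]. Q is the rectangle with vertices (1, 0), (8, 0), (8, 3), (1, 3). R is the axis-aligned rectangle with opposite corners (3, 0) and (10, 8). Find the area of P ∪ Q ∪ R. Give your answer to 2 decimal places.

By inclusion–exclusion:
Individual areas: |P| = 24, |Q| = 21, |R| = 56.
|P∩Q|: x∈[2,8], y∈[0,3] → 6·3 = 18.
|P∩R|: x∈[3,10], y∈[0,3] → 7·3 = 21.
|Q∩R|: x∈[3,8], y∈[0,3] → 5·3 = 15.
|P∩Q∩R| = 15.
|P ∪ Q ∪ R| = 101 − 54 + 15 = 62.00.

62.00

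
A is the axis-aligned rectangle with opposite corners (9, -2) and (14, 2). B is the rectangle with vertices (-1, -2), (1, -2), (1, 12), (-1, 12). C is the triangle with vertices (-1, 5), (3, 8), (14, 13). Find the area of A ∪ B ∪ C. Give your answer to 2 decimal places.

By inclusion–exclusion:
Individual areas: |A| = 20, |B| = 28, |C| = 6.5.
|A∩B| = 0 (no overlap).
|A∩C| = 0.
|B∩C| = 0.4333.
|A∩B∩C| = 0.
|A ∪ B ∪ C| = 54.5 − 0.4333 + 0 = 54.07.

54.07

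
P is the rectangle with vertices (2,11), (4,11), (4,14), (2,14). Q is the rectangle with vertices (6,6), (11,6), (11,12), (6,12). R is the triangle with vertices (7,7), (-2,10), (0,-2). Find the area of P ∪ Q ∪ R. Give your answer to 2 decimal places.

By inclusion–exclusion:
Individual areas: |P| = 6, |Q| = 30, |R| = 51.
|P∩Q| = 0 (no overlap).
|P∩R| = 0.
|Q∩R| = 0.7778.
|P∩Q∩R| = 0.
|P ∪ Q ∪ R| = 87 − 0.7778 + 0 = 86.22.

86.22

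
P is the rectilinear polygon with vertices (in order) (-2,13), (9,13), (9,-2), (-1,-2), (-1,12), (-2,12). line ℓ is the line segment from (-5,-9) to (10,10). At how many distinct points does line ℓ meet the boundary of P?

2

The segment meets the boundary at (9,8.733), (0.526,-2).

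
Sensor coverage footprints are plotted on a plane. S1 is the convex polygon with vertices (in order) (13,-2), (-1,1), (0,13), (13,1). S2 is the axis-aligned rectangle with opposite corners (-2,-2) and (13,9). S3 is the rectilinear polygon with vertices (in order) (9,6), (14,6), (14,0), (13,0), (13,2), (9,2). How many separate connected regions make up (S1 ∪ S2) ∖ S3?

1

(S1 ∪ S2) ∖ S3 is a single connected region.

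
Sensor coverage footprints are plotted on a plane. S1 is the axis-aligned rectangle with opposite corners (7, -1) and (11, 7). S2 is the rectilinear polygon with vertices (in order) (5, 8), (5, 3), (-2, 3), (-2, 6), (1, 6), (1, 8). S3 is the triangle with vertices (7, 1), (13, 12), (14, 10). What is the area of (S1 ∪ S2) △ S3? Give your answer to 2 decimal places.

|S1 ∪ S2| = 61.
|(S1 ∪ S2) ∩ S3| = 3.8961.
|(S1 ∪ S2) △ S3| = 61 + 11.5 − 7.7922 = 64.71.

64.71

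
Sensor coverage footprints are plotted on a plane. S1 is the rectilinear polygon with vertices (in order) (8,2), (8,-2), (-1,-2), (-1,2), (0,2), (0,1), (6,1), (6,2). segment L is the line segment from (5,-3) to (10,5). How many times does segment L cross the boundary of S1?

2

The segment meets the boundary at (8,1.8), (5.625,-2).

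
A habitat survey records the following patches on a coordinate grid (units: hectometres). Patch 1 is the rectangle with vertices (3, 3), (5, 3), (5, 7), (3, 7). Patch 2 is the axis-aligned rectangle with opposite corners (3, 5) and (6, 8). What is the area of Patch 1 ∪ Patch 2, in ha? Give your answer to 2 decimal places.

13.00

By inclusion–exclusion:
Individual areas: |Patch 1| = 8, |Patch 2| = 9.
|Patch 1∩Patch 2|: x∈[3,5], y∈[5,7] → 2·2 = 4.
|Patch 1 ∪ Patch 2| = 17 − 4 = 13.00.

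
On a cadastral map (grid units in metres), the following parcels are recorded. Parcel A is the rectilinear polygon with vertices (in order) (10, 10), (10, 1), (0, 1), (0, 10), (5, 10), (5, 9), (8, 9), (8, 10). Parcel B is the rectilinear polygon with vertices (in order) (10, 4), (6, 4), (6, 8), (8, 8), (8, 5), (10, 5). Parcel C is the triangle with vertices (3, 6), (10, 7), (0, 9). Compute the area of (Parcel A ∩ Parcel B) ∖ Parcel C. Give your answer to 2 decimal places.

7.94

|Parcel A ∩ Parcel B| = 10.
|(Parcel A ∩ Parcel B) ∩ Parcel C| = 2.0571.
|(Parcel A ∩ Parcel B) ∖ Parcel C| = 10 − 2.0571 = 7.94.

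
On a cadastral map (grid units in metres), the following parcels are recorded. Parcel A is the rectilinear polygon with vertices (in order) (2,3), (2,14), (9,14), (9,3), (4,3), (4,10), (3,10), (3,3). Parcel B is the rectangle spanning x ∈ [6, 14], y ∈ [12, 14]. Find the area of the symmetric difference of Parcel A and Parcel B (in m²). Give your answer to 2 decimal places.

|Parcel A| = 70, |Parcel B| = 16, |Parcel A∩Parcel B| = 6.
|Parcel A △ Parcel B| = |Parcel A| + |Parcel B| − 2·|Parcel A∩Parcel B| = 70 + 16 − 12 = 74.00.

74.00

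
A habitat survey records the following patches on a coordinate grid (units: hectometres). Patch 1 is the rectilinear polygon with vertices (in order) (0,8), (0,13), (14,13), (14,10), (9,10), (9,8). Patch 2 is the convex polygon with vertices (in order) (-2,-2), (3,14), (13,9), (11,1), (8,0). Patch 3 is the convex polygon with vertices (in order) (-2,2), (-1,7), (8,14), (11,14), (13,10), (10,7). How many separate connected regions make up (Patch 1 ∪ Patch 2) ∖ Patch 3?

(Patch 1 ∪ Patch 2) ∖ Patch 3 splits into 3 disjoint pieces (area 18.6562, area 5.25, area 74.7924).

3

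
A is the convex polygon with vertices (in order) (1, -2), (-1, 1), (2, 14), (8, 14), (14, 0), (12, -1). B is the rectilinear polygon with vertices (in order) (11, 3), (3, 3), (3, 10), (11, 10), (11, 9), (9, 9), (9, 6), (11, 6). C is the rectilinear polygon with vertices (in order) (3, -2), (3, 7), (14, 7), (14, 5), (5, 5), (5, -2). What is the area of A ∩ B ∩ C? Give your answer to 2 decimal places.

18.00

The intersection is the polygon with vertices (9,6), (11,6), (11,5), (5,5), (5,3), (3,3), (3,7), (9,7).
By the shoelace formula its area is 18.00.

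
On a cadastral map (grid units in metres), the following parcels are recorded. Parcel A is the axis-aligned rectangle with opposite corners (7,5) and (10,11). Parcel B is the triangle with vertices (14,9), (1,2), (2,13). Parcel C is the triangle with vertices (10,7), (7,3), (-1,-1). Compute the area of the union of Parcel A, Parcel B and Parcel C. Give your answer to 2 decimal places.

By inclusion–exclusion:
Individual areas: |Parcel A| = 18, |Parcel B| = 68, |Parcel C| = 10.
|Parcel A∩Parcel B| = 14.2179.
|Parcel A∩Parcel C| = 1.25.
|Parcel B∩Parcel C| = 0.0478.
|Parcel A∩Parcel B∩Parcel C| = 0.0478.
|Parcel A ∪ Parcel B ∪ Parcel C| = 96 − 15.5157 + 0.0478 = 80.53.

80.53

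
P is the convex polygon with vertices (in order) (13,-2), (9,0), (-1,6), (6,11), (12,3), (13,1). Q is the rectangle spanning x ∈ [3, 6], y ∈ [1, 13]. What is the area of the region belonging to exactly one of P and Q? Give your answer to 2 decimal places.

|P| = 77.5, |Q| = 36, |P∩Q| = 21.6857.
|P △ Q| = |P| + |Q| − 2·|P∩Q| = 77.5 + 36 − 43.3714 = 70.13.

70.13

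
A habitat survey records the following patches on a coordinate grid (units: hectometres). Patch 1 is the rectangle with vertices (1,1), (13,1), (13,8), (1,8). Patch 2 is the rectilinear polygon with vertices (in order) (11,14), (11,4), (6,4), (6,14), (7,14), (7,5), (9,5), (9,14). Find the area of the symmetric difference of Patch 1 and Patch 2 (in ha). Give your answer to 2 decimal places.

|Patch 1| = 84, |Patch 2| = 32, |Patch 1∩Patch 2| = 14.
|Patch 1 △ Patch 2| = |Patch 1| + |Patch 2| − 2·|Patch 1∩Patch 2| = 84 + 32 − 28 = 88.00.

88.00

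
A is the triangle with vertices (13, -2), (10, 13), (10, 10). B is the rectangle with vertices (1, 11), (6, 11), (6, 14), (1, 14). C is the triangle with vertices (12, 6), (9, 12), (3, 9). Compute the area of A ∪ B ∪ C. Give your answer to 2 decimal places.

40.72

By inclusion–exclusion:
Individual areas: |A| = 4.5, |B| = 15, |C| = 22.5.
|A∩B| = 0.
|A∩C| = 1.2825.
|B∩C| = 0.
|A∩B∩C| = 0.
|A ∪ B ∪ C| = 42 − 1.2825 + 0 = 40.72.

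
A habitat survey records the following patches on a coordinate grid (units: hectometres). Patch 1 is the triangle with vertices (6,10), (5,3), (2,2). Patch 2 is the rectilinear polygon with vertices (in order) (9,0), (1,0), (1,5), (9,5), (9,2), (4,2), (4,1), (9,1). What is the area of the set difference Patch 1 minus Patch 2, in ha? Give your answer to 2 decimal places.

4.46

|Patch 1| = 10, |Patch 1∩Patch 2| = 5.5357.
|Patch 1 ∖ Patch 2| = |Patch 1| − |Patch 1∩Patch 2| = 10 − 5.5357 = 4.46.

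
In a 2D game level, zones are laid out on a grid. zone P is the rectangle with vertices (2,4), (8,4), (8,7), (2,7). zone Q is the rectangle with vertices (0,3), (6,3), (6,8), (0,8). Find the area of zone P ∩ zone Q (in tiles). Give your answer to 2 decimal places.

12.00

|zone P∩zone Q|: x∈[2,6], y∈[4,7] → 4·3 = 12.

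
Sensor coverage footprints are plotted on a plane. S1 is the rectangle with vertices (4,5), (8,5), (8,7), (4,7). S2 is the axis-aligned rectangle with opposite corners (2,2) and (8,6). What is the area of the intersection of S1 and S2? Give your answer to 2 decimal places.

|S1∩S2|: x∈[4,8], y∈[5,6] → 4·1 = 4.

4.00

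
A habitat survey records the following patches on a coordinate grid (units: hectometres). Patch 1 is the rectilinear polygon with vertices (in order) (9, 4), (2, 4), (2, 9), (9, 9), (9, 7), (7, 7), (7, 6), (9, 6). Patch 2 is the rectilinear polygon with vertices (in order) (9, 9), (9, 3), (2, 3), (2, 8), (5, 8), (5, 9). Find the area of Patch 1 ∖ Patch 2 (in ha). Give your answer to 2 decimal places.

3.00

|Patch 1| = 33, |Patch 1∩Patch 2| = 30.
|Patch 1 ∖ Patch 2| = |Patch 1| − |Patch 1∩Patch 2| = 33 − 30 = 3.00.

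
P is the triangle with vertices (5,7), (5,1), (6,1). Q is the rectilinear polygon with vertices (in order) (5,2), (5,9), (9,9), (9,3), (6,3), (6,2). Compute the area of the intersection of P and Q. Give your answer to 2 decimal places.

The intersection is the polygon with vertices (5,7), (5.833,2), (5,2).
By the shoelace formula its area is 2.08.

2.08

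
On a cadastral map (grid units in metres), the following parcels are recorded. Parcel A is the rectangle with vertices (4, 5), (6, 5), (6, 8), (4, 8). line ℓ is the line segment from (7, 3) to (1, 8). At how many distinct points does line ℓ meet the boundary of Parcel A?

The segment meets the boundary at (4,5.5), (4.6,5).

2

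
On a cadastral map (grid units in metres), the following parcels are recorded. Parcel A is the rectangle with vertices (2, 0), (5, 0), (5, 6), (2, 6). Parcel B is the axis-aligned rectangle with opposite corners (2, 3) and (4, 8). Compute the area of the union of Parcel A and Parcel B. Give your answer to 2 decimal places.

22.00

By inclusion–exclusion:
Individual areas: |Parcel A| = 18, |Parcel B| = 10.
|Parcel A∩Parcel B|: x∈[2,4], y∈[3,6] → 2·3 = 6.
|Parcel A ∪ Parcel B| = 28 − 6 = 22.00.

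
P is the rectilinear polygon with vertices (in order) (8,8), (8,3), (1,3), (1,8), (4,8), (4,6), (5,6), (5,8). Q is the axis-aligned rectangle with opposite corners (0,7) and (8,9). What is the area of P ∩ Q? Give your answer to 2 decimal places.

6.00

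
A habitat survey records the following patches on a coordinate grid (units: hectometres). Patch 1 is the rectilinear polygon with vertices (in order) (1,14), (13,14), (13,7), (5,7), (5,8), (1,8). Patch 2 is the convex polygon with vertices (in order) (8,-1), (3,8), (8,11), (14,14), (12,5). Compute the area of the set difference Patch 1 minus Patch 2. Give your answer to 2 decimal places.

|Patch 1| = 80, |Patch 1∩Patch 2| = 36.0556.
|Patch 1 ∖ Patch 2| = |Patch 1| − |Patch 1∩Patch 2| = 80 − 36.0556 = 43.94.

43.94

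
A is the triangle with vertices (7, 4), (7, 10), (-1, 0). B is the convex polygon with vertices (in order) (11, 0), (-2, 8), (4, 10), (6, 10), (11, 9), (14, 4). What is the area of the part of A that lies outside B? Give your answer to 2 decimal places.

|A| = 24, |A∩B| = 14.1576.
|A ∖ B| = |A| − |A∩B| = 24 − 14.1576 = 9.84.

9.84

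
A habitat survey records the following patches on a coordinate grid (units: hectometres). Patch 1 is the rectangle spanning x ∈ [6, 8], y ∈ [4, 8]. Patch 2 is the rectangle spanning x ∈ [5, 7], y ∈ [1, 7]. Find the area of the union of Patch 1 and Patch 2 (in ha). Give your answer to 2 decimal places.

By inclusion–exclusion:
Individual areas: |Patch 1| = 8, |Patch 2| = 12.
|Patch 1∩Patch 2|: x∈[6,7], y∈[4,7] → 1·3 = 3.
|Patch 1 ∪ Patch 2| = 20 − 3 = 17.00.

17.00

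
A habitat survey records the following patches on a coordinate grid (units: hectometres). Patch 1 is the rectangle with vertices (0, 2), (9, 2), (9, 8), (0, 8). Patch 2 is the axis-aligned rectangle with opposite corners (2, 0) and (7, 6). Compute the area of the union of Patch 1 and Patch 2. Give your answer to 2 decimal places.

64.00

By inclusion–exclusion:
Individual areas: |Patch 1| = 54, |Patch 2| = 30.
|Patch 1∩Patch 2|: x∈[2,7], y∈[2,6] → 5·4 = 20.
|Patch 1 ∪ Patch 2| = 84 − 20 = 64.00.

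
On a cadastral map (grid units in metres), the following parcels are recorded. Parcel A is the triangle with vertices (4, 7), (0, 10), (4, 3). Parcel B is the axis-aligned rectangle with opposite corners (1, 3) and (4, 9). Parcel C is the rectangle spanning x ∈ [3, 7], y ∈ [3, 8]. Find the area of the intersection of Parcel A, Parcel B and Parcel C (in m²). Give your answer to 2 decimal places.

The intersection is the polygon with vertices (4,3), (3,4.75), (3,7.75), (4,7).
By the shoelace formula its area is 3.50.

3.50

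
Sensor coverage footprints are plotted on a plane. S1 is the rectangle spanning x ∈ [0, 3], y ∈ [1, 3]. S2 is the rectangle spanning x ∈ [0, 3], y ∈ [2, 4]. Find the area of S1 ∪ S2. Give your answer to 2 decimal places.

By inclusion–exclusion:
Individual areas: |S1| = 6, |S2| = 6.
|S1∩S2|: x∈[0,3], y∈[2,3] → 3·1 = 3.
|S1 ∪ S2| = 12 − 3 = 9.00.

9.00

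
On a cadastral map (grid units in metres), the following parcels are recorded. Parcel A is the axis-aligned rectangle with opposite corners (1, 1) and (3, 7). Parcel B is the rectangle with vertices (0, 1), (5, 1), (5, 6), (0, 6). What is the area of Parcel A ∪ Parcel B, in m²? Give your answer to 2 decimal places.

27.00

By inclusion–exclusion:
Individual areas: |Parcel A| = 12, |Parcel B| = 25.
|Parcel A∩Parcel B|: x∈[1,3], y∈[1,6] → 2·5 = 10.
|Parcel A ∪ Parcel B| = 37 − 10 = 27.00.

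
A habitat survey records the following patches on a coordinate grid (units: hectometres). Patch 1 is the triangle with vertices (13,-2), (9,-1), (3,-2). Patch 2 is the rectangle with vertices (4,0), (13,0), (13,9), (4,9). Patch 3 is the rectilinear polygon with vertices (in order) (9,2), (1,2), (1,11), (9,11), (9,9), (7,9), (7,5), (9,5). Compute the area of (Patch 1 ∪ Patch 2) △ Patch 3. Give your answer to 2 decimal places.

96.00

|Patch 1 ∪ Patch 2| = 86.
|(Patch 1 ∪ Patch 2) ∩ Patch 3| = 27.
|(Patch 1 ∪ Patch 2) △ Patch 3| = 86 + 64 − 54 = 96.00.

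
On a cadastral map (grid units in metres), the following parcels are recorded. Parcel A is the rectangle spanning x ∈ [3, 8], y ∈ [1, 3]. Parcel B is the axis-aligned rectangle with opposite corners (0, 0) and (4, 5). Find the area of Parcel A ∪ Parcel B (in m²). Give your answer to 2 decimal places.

By inclusion–exclusion:
Individual areas: |Parcel A| = 10, |Parcel B| = 20.
|Parcel A∩Parcel B|: x∈[3,4], y∈[1,3] → 1·2 = 2.
|Parcel A ∪ Parcel B| = 30 − 2 = 28.00.

28.00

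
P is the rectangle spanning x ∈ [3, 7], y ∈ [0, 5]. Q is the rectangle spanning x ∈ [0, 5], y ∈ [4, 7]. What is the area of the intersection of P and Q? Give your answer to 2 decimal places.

2.00

|P∩Q|: x∈[3,5], y∈[4,5] → 2·1 = 2.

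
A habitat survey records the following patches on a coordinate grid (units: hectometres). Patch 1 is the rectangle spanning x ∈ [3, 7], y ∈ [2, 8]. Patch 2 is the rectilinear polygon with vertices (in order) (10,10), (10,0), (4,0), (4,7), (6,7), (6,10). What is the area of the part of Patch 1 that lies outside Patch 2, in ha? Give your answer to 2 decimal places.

8.00

|Patch 1| = 24, |Patch 1∩Patch 2| = 16.
|Patch 1 ∖ Patch 2| = |Patch 1| − |Patch 1∩Patch 2| = 24 − 16 = 8.00.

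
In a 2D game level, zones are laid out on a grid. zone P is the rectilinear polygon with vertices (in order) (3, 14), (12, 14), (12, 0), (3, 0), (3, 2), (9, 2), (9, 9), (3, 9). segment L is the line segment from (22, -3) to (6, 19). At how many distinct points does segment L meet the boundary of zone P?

The segment meets the boundary at (9.636,14), (12,10.75).

2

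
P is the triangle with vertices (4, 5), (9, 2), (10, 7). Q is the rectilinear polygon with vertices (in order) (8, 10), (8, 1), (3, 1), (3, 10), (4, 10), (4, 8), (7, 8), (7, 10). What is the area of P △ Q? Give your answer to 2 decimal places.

|P| = 14, |Q| = 39, |P∩Q| = 7.4667.
|P △ Q| = |P| + |Q| − 2·|P∩Q| = 14 + 39 − 14.9333 = 38.07.

38.07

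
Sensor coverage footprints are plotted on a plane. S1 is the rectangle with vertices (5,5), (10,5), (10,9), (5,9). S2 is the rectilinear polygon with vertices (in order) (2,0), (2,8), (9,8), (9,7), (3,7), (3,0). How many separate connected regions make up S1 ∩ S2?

1

S1 ∩ S2 is a single connected region.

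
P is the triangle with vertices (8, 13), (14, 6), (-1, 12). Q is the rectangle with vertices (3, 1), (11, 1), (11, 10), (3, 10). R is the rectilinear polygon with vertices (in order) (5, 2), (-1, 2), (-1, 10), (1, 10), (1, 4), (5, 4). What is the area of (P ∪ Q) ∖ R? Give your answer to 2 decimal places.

92.81

|P ∪ Q| = 96.8071.
|(P ∪ Q) ∩ R| = 4.
|(P ∪ Q) ∖ R| = 96.8071 − 4 = 92.81.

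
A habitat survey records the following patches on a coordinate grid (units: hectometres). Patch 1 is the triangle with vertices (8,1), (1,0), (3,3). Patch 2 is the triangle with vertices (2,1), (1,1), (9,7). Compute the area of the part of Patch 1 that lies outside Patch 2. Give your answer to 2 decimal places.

|Patch 1| = 9.5, |Patch 1∩Patch 2| = 1.1489.
|Patch 1 ∖ Patch 2| = |Patch 1| − |Patch 1∩Patch 2| = 9.5 − 1.1489 = 8.35.

8.35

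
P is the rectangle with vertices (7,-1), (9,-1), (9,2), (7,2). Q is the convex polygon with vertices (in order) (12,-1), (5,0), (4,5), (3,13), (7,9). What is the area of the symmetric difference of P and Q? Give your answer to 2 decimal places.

52.29

|P| = 6, |Q| = 56, |P∩Q| = 4.8571.
|P △ Q| = |P| + |Q| − 2·|P∩Q| = 6 + 56 − 9.7143 = 52.29.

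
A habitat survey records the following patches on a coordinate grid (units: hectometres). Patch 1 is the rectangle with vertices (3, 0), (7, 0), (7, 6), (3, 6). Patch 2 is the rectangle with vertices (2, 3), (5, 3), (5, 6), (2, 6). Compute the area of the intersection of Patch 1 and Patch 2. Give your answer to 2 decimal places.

6.00

|Patch 1∩Patch 2|: x∈[3,5], y∈[3,6] → 2·3 = 6.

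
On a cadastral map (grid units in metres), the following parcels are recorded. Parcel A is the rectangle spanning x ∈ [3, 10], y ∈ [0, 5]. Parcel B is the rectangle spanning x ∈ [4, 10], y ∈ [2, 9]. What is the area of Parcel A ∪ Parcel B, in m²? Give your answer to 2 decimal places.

59.00

By inclusion–exclusion:
Individual areas: |Parcel A| = 35, |Parcel B| = 42.
|Parcel A∩Parcel B|: x∈[4,10], y∈[2,5] → 6·3 = 18.
|Parcel A ∪ Parcel B| = 77 − 18 = 59.00.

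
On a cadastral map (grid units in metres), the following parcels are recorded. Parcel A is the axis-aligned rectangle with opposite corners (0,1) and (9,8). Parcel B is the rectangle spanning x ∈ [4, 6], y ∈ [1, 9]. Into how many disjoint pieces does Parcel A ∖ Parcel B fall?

2

Parcel A ∖ Parcel B splits into 2 disjoint pieces (area 21, area 28).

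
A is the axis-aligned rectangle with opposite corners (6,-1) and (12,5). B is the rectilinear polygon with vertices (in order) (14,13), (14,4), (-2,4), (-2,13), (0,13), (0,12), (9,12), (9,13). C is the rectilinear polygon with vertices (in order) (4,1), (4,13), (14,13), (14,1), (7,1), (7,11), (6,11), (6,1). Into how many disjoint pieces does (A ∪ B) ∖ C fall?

2

(A ∪ B) ∖ C splits into 2 disjoint pieces (area 22, area 50).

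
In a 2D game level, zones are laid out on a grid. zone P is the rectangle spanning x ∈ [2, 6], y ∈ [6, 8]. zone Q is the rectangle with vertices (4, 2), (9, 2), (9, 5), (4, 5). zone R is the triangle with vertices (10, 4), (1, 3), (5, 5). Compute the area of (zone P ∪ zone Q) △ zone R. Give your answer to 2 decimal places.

19.81

|zone P ∪ zone Q| = 23.
|(zone P ∪ zone Q) ∩ zone R| = 5.0944.
|(zone P ∪ zone Q) △ zone R| = 23 + 7 − 10.1889 = 19.81.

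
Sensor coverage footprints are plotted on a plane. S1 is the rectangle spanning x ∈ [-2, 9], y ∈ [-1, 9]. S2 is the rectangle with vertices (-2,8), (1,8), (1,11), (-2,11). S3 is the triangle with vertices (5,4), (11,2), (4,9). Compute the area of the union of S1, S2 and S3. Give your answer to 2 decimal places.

By inclusion–exclusion:
Individual areas: |S1| = 110, |S2| = 9, |S3| = 14.
|S1∩S2|: x∈[-2,1], y∈[8,9] → 3·1 = 3.
|S1∩S3| = 12.6667.
|S2∩S3| = 0.
|S1∩S2∩S3| = 0.
|S1 ∪ S2 ∪ S3| = 133 − 15.6667 + 0 = 117.33.

117.33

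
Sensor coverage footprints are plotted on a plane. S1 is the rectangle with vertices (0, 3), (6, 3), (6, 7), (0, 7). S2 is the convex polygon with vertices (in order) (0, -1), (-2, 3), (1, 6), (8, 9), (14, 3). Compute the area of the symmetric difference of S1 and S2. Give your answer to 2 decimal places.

67.33

|S1| = 24, |S2| = 86, |S1∩S2| = 21.3333.
|S1 △ S2| = |S1| + |S2| − 2·|S1∩S2| = 24 + 86 − 42.6667 = 67.33.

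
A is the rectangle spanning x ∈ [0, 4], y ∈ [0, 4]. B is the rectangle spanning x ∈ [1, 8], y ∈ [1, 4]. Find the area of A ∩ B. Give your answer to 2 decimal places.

|A∩B|: x∈[1,4], y∈[1,4] → 3·3 = 9.

9.00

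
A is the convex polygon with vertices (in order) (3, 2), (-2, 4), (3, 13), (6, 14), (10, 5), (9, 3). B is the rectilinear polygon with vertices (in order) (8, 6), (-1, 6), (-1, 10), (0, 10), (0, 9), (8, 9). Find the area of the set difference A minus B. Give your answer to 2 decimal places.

62.83

|A| = 87, |A∩B| = 24.1667.
|A ∖ B| = |A| − |A∩B| = 87 − 24.1667 = 62.83.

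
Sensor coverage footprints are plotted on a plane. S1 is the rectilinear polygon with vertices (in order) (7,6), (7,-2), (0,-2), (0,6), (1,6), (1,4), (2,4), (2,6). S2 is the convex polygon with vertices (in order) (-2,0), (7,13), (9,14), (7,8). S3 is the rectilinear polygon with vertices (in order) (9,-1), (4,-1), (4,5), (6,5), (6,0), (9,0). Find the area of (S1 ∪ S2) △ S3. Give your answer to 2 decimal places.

|S1 ∪ S2| = 75.8782.
|(S1 ∪ S2) ∩ S3| = 13.
|(S1 ∪ S2) △ S3| = 75.8782 + 15 − 26 = 64.88.

64.88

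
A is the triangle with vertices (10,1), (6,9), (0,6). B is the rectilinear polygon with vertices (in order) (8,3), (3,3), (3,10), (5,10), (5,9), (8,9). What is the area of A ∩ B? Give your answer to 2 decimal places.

21.50

The intersection is the polygon with vertices (8,5), (8,3), (6,3), (3,4.5), (3,7.5), (6,9).
By the shoelace formula its area is 21.50.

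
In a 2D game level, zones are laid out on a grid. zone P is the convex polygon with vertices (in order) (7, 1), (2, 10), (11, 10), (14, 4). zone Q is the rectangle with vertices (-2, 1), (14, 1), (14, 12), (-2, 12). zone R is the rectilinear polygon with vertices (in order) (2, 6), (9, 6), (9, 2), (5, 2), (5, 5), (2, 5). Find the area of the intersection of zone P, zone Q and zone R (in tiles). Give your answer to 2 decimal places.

14.62

The intersection is the polygon with vertices (5,4.6), (5,5), (4.778,5), (4.222,6), (9,6), (9,2), (6.444,2).
By the shoelace formula its area is 14.62.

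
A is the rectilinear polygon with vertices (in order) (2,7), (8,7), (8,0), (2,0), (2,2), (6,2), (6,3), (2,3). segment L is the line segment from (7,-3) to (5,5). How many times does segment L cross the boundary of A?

3

The segment meets the boundary at (5.5,3), (5.75,2), (6.25,0).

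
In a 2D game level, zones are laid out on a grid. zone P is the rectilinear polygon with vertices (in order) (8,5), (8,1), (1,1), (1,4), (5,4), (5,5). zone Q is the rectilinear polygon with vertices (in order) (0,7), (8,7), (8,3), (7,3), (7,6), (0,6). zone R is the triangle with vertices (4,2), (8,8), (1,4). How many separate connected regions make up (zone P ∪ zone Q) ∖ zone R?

2

(zone P ∪ zone Q) ∖ zone R splits into 2 disjoint pieces (area 21, area 5.375).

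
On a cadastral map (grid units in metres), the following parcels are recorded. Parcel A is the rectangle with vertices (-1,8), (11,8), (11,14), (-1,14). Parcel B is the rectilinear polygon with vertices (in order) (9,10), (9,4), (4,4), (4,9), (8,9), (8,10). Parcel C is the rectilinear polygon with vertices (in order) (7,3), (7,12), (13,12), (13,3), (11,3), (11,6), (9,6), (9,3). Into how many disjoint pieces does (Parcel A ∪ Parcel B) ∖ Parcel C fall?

1

(Parcel A ∪ Parcel B) ∖ Parcel C is a single connected region.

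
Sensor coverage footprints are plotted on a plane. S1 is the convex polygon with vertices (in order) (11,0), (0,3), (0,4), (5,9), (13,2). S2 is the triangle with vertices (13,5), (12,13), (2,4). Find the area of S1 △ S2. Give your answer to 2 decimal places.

75.06

|S1| = 58, |S2| = 44.5, |S1∩S2| = 13.7187.
|S1 △ S2| = |S1| + |S2| − 2·|S1∩S2| = 58 + 44.5 − 27.4374 = 75.06.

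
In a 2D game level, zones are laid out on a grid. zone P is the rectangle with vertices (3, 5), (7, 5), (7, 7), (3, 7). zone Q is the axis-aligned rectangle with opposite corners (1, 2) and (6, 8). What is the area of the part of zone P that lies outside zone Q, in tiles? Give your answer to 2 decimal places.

2.00

|zone P∩zone Q|: x∈[3,6], y∈[5,7] → 3·2 = 6.
|zone P| = 8.
|zone P ∖ zone Q| = |zone P| − |zone P∩zone Q| = 8 − 6 = 2.00.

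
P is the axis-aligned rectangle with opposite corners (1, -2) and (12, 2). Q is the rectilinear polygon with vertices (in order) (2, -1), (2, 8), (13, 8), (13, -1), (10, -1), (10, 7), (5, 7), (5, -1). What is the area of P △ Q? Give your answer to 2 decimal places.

|P| = 44, |Q| = 59, |P∩Q| = 15.
|P △ Q| = |P| + |Q| − 2·|P∩Q| = 44 + 59 − 30 = 73.00.

73.00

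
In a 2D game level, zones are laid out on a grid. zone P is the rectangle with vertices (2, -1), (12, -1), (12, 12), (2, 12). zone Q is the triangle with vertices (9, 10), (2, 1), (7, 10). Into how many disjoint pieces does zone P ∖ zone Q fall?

1

zone P ∖ zone Q is a single connected region.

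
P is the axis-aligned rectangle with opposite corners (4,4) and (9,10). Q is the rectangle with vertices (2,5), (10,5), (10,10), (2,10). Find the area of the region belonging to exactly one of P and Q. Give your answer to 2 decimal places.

|P∩Q|: x∈[4,9], y∈[5,10] → 5·5 = 25.
|P △ Q| = |P| + |Q| − 2·|P∩Q| = 30 + 40 − 50 = 20.00.

20.00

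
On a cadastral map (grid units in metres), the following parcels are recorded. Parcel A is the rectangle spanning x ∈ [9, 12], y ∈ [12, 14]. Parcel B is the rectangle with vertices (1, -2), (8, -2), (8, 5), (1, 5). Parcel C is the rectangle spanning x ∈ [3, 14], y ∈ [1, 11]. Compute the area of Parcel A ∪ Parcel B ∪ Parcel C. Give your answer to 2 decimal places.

By inclusion–exclusion:
Individual areas: |Parcel A| = 6, |Parcel B| = 49, |Parcel C| = 110.
|Parcel A∩Parcel B| = 0 (no overlap).
|Parcel A∩Parcel C| = 0 (no overlap).
|Parcel B∩Parcel C|: x∈[3,8], y∈[1,5] → 5·4 = 20.
|Parcel A∩Parcel B∩Parcel C| = 0.
|Parcel A ∪ Parcel B ∪ Parcel C| = 165 − 20 + 0 = 145.00.

145.00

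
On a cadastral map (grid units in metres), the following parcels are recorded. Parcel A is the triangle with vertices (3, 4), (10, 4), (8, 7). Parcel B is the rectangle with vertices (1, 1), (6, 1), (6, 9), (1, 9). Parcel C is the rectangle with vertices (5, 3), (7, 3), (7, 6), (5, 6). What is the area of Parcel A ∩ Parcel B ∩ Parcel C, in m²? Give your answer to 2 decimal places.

The intersection is the polygon with vertices (6,5.8), (6,4), (5,4), (5,5.2).
By the shoelace formula its area is 1.50.

1.50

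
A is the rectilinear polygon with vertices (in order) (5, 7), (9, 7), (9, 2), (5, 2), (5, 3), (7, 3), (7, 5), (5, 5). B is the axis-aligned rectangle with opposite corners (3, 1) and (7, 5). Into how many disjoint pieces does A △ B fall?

A △ B is a single connected region.

1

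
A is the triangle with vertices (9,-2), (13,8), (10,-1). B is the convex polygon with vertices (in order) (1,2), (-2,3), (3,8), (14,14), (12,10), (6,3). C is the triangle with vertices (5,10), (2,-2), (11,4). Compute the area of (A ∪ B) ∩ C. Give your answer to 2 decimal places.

The region (A ∪ B) ∩ C is the polygon with vertices (5.588,9.412), (8.769,6.231), (6,3), (3.105,2.421), (4.737,8.947).
By the shoelace formula its area is 21.34.

21.34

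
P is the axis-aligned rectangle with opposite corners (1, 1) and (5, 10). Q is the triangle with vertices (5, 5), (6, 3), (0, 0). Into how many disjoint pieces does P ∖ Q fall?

2

P ∖ Q splits into 2 disjoint pieces (area 2.25, area 28).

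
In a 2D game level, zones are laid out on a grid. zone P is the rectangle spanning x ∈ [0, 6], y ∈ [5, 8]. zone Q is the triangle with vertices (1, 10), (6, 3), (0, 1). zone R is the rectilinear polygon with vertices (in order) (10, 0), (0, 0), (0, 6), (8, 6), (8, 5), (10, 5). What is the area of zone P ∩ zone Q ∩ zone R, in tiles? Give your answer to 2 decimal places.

3.71

The intersection is the polygon with vertices (4.571,5), (0.444,5), (0.556,6), (3.857,6).
By the shoelace formula its area is 3.71.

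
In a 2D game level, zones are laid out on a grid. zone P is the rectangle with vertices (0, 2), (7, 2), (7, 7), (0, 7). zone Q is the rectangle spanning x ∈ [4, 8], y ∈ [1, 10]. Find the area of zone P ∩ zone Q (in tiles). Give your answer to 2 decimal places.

|zone P∩zone Q|: x∈[4,7], y∈[2,7] → 3·5 = 15.

15.00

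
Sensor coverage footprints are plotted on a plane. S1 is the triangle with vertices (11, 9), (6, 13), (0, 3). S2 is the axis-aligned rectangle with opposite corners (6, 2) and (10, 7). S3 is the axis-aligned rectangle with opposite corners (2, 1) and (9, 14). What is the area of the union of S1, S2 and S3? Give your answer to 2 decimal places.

100.93

By inclusion–exclusion:
Individual areas: |S1| = 37, |S2| = 20, |S3| = 91.
|S1∩S2| = 0.4848.
|S1∩S3| = 32.0667.
|S2∩S3|: x∈[6,9], y∈[2,7] → 3·5 = 15.
|S1∩S2∩S3| = 0.4848.
|S1 ∪ S2 ∪ S3| = 148 − 47.5515 + 0.4848 = 100.93.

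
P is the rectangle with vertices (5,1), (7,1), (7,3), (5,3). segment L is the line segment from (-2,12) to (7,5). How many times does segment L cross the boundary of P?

The segment lies entirely outside P and never meets its boundary.

0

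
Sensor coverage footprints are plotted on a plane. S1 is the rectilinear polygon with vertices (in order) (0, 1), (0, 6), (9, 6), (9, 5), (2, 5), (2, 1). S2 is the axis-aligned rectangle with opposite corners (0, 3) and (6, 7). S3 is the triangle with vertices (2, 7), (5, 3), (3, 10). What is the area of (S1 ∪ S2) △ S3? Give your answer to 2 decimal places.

|S1 ∪ S2| = 31.
|(S1 ∪ S2) ∩ S3| = 3.7143.
|(S1 ∪ S2) △ S3| = 31 + 6.5 − 7.4286 = 30.07.

30.07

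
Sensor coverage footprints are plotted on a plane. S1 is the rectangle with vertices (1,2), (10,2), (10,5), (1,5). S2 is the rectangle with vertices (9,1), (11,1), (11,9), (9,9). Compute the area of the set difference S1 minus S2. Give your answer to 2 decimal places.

|S1∩S2|: x∈[9,10], y∈[2,5] → 1·3 = 3.
|S1| = 27.
|S1 ∖ S2| = |S1| − |S1∩S2| = 27 − 3 = 24.00.

24.00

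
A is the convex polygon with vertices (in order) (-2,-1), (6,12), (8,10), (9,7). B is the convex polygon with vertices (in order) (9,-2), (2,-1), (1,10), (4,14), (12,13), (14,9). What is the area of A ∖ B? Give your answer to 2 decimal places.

5.87

|A| = 41.5, |A∩B| = 35.6306.
|A ∖ B| = |A| − |A∩B| = 41.5 − 35.6306 = 5.87.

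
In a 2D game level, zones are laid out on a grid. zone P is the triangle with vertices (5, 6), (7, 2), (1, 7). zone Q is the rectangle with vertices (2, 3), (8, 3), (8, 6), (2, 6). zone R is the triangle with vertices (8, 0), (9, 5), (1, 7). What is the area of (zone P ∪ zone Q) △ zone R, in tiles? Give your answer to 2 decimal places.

12.50

|zone P ∪ zone Q| = 19.75.
|(zone P ∪ zone Q) ∩ zone R| = 14.125.
|(zone P ∪ zone Q) △ zone R| = 19.75 + 21 − 28.25 = 12.50.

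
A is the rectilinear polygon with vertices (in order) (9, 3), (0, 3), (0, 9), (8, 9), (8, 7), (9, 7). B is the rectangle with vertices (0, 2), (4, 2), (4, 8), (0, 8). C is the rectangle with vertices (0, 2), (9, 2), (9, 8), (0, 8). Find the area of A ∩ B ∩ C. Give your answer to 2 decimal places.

The intersection is the polygon with vertices (0,8), (4,8), (4,3), (0,3).
By the shoelace formula its area is 20.00.

20.00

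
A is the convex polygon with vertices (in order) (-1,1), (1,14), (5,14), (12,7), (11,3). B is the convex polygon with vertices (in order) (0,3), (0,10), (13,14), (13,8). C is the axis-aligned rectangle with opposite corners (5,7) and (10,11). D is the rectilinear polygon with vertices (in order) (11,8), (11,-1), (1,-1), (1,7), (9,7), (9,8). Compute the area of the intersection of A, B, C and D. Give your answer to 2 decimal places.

1.00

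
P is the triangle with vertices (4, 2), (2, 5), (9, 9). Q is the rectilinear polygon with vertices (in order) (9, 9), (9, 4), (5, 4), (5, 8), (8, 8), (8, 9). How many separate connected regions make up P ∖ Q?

P ∖ Q splits into 2 disjoint pieces (area 8, area 0.1607).

2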